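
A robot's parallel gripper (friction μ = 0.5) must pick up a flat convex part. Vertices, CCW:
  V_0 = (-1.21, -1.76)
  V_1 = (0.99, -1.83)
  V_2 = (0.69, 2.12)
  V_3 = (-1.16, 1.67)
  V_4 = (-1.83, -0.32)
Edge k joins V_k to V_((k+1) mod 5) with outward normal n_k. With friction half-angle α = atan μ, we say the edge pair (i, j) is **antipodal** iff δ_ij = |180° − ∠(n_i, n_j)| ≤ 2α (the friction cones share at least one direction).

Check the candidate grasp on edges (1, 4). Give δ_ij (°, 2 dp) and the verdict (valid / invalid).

α = atan 0.5 = 26.57°;  2α = 53.13°
edge 1: e_1 = (-0.30, +3.95);  n_1 = (+0.9971, +0.0757)
edge 4: e_4 = (+0.62, -1.44);  n_4 = (-0.9185, -0.3955)
∠(n_1, n_4) = 161.05°
δ = |180° − 161.05°| = 18.95°
18.95° ≤ 2α = 53.13°  →  valid

δ = 18.95°, valid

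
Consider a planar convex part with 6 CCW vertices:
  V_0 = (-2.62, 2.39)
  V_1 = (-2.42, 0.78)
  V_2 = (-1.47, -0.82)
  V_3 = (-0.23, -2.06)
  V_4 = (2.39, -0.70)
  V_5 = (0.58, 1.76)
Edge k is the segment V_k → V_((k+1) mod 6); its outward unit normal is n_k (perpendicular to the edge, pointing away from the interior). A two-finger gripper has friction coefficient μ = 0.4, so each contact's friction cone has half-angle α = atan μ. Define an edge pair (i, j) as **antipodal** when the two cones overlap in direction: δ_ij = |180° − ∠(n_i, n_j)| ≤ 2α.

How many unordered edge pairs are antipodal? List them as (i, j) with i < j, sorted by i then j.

count = 5; pairs: (0,4), (1,4), (2,4), (2,5), (3,5)

α = atan 0.4 = 21.80°;  2α = 43.60°
n_0 = (-0.9924, -0.1233)
n_1 = (-0.8599, -0.5105)
n_2 = (-0.7071, -0.7071)
n_3 = (+0.4607, -0.8875)
n_4 = (+0.8055, +0.5926)
n_5 = (+0.1932, +0.9812)
  (0,1): δ = 156.38°  ·
  (0,2): δ = 142.08°  ·
  (0,3): δ = 69.65°  ·
  (0,4): δ = 29.26°  ✓
  (0,5): δ = 71.78°  ·
  (1,2): δ = 165.70°  ·
  (1,3): δ = 93.27°  ·
  (1,4): δ = 5.64°  ✓
  (1,5): δ = 48.16°  ·
  (2,3): δ = 107.57°  ·
  (2,4): δ = 8.66°  ✓
  (2,5): δ = 33.86°  ✓
  (3,4): δ = 81.09°  ·
  (3,5): δ = 38.57°  ✓
  (4,5): δ = 137.48°  ·
antipodal pairs: 5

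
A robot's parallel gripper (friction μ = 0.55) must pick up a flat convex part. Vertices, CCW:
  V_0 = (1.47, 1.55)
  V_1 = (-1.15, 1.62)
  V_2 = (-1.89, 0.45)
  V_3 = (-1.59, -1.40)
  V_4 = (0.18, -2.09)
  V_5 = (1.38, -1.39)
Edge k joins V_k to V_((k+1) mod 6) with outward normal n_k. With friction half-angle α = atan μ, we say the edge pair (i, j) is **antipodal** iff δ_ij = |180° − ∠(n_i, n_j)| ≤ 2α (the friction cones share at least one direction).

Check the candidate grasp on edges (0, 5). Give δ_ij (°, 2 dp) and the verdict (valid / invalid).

α = atan 0.55 = 28.81°;  2α = 57.62°
edge 0: e_0 = (-2.62, +0.07);  n_0 = (+0.0267, +0.9996)
edge 5: e_5 = (+0.09, +2.94);  n_5 = (+0.9995, -0.0306)
∠(n_0, n_5) = 90.22°
δ = |180° − 90.22°| = 89.78°
89.78° > 2α = 57.62°  →  invalid

δ = 89.78°, invalid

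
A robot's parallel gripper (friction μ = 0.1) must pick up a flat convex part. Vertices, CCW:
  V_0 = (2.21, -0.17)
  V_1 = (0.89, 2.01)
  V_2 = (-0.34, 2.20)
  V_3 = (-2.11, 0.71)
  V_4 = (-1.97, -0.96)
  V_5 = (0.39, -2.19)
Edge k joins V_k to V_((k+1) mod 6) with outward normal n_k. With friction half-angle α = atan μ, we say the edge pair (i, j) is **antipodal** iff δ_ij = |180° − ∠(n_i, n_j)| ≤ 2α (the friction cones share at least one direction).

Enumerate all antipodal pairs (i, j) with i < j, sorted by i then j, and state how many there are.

count = 1; pairs: (2,5)

α = atan 0.1 = 5.71°;  2α = 11.42°
n_0 = (+0.8554, +0.5180)
n_1 = (+0.1527, +0.9883)
n_2 = (-0.6440, +0.7650)
n_3 = (-0.9965, -0.0835)
n_4 = (-0.4622, -0.8868)
n_5 = (+0.7429, -0.6694)
  (0,1): δ = 129.98°  ·
  (0,2): δ = 81.10°  ·
  (0,3): δ = 26.40°  ·
  (0,4): δ = 31.28°  ·
  (0,5): δ = 106.79°  ·
  (1,2): δ = 131.13°  ·
  (1,3): δ = 76.43°  ·
  (1,4): δ = 18.75°  ·
  (1,5): δ = 56.76°  ·
  (2,3): δ = 125.30°  ·
  (2,4): δ = 67.62°  ·
  (2,5): δ = 7.89°  ✓
  (3,4): δ = 122.32°  ·
  (3,5): δ = 46.81°  ·
  (4,5): δ = 104.49°  ·
antipodal pairs: 1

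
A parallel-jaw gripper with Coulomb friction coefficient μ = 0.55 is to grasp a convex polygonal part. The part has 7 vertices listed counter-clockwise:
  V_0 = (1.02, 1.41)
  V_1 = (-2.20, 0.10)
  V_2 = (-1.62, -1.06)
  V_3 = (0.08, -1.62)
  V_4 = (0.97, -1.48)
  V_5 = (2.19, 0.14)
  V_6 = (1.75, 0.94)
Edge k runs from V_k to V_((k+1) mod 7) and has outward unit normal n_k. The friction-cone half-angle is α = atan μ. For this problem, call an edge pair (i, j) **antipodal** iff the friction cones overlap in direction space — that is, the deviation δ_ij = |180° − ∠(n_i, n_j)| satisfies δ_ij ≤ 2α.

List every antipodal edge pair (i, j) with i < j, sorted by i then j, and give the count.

α = atan 0.55 = 28.81°;  2α = 57.62°
n_0 = (-0.3768, +0.9263)
n_1 = (-0.8944, -0.4472)
n_2 = (-0.3129, -0.9498)
n_3 = (+0.1554, -0.9879)
n_4 = (+0.7988, -0.6016)
n_5 = (+0.8762, +0.4819)
n_6 = (+0.5413, +0.8408)
  (0,1): δ = 85.57°  ·
  (0,2): δ = 40.37°  ✓
  (0,3): δ = 13.20°  ✓
  (0,4): δ = 30.88°  ✓
  (0,5): δ = 96.67°  ·
  (0,6): δ = 125.09°  ·
  (1,2): δ = 134.80°  ·
  (1,3): δ = 107.63°  ·
  (1,4): δ = 63.55°  ·
  (1,5): δ = 2.25°  ✓
  (1,6): δ = 30.66°  ✓
  (2,3): δ = 152.83°  ·
  (2,4): δ = 108.75°  ·
  (2,5): δ = 42.96°  ✓
  (2,6): δ = 14.54°  ✓
  (3,4): δ = 135.92°  ·
  (3,5): δ = 70.13°  ·
  (3,6): δ = 41.71°  ✓
  (4,5): δ = 114.21°  ·
  (4,6): δ = 85.79°  ·
  (5,6): δ = 151.59°  ·
antipodal pairs: 8

count = 8; pairs: (0,2), (0,3), (0,4), (1,5), (1,6), (2,5), (2,6), (3,6)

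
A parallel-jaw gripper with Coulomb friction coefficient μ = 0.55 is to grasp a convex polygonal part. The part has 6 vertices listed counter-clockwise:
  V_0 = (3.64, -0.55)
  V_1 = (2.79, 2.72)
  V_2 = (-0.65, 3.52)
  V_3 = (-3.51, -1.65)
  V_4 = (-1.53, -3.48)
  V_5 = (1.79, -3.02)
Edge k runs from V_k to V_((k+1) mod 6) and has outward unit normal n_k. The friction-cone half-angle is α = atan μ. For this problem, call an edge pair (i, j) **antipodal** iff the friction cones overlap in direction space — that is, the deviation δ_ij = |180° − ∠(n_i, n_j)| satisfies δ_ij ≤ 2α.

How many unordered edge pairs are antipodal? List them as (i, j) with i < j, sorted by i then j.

α = atan 0.55 = 28.81°;  2α = 57.62°
n_0 = (+0.9678, +0.2516)
n_1 = (+0.2265, +0.9740)
n_2 = (-0.8750, +0.4841)
n_3 = (-0.6787, -0.7344)
n_4 = (+0.1372, -0.9905)
n_5 = (+0.8004, -0.5995)
  (0,1): δ = 117.66°  ·
  (0,2): δ = 43.52°  ✓
  (0,3): δ = 32.68°  ✓
  (0,4): δ = 83.32°  ·
  (0,5): δ = 128.60°  ·
  (1,2): δ = 105.86°  ·
  (1,3): δ = 29.65°  ✓
  (1,4): δ = 20.98°  ✓
  (1,5): δ = 66.26°  ·
  (2,3): δ = 103.79°  ·
  (2,4): δ = 53.16°  ✓
  (2,5): δ = 7.88°  ✓
  (3,4): δ = 129.37°  ·
  (3,5): δ = 84.09°  ·
  (4,5): δ = 134.72°  ·
antipodal pairs: 6

count = 6; pairs: (0,2), (0,3), (1,3), (1,4), (2,4), (2,5)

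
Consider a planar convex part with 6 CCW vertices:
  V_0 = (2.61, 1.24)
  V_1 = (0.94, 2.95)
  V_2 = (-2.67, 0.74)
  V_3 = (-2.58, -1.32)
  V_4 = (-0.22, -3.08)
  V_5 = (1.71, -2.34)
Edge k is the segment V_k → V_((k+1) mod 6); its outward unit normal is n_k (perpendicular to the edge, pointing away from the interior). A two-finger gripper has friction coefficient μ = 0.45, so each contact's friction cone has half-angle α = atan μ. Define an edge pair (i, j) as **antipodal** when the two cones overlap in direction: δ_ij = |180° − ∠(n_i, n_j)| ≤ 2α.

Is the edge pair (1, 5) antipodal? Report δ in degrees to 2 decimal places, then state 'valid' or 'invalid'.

δ = 44.41°, valid

α = atan 0.45 = 24.23°;  2α = 48.46°
edge 1: e_1 = (-3.61, -2.21);  n_1 = (-0.5221, +0.8529)
edge 5: e_5 = (+0.90, +3.58);  n_5 = (+0.9698, -0.2438)
∠(n_1, n_5) = 135.59°
δ = |180° − 135.59°| = 44.41°
44.41° ≤ 2α = 48.46°  →  valid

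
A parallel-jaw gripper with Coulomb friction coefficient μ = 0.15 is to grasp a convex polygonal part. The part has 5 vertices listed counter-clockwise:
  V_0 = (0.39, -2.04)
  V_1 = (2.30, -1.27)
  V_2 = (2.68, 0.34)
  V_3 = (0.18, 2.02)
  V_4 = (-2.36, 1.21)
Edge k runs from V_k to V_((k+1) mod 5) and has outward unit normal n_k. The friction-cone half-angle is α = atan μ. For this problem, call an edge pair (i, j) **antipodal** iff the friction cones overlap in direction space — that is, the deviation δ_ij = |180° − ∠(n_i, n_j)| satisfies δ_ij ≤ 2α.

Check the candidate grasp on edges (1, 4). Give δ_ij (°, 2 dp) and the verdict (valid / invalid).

α = atan 0.15 = 8.53°;  2α = 17.06°
edge 1: e_1 = (+0.38, +1.61);  n_1 = (+0.9733, -0.2297)
edge 4: e_4 = (+2.75, -3.25);  n_4 = (-0.7634, -0.6459)
∠(n_1, n_4) = 126.48°
δ = |180° − 126.48°| = 53.52°
53.52° > 2α = 17.06°  →  invalid

δ = 53.52°, invalid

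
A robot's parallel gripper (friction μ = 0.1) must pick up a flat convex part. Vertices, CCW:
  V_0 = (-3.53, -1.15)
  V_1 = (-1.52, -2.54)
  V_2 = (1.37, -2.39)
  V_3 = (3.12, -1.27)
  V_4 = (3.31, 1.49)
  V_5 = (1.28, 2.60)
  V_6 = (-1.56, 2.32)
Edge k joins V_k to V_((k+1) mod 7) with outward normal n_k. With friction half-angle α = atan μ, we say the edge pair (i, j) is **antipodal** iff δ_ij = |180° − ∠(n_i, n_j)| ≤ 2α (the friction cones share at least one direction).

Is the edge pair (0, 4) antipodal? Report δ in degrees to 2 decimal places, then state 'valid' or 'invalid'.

α = atan 0.1 = 5.71°;  2α = 11.42°
edge 0: e_0 = (+2.01, -1.39);  n_0 = (-0.5688, -0.8225)
edge 4: e_4 = (-2.03, +1.11);  n_4 = (+0.4798, +0.8774)
∠(n_0, n_4) = 174.00°
δ = |180° − 174.00°| = 6.00°
6.00° ≤ 2α = 11.42°  →  valid

δ = 6.00°, valid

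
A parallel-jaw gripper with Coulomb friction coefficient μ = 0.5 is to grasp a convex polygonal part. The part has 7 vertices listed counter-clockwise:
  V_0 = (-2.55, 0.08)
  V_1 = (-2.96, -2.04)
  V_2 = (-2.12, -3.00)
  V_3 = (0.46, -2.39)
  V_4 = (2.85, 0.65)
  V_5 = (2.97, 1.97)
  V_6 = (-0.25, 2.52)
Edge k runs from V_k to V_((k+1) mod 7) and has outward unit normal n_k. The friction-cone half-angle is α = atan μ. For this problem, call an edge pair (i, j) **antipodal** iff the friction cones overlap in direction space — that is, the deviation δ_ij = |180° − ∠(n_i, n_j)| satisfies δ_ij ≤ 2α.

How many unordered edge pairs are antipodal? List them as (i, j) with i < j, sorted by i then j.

α = atan 0.5 = 26.57°;  2α = 53.13°
n_0 = (-0.9818, +0.1899)
n_1 = (-0.7526, -0.6585)
n_2 = (+0.2301, -0.9732)
n_3 = (+0.7861, -0.6180)
n_4 = (+0.9959, -0.0905)
n_5 = (+0.1684, +0.9857)
n_6 = (-0.7277, +0.6859)
  (0,1): δ = 127.87°  ·
  (0,2): δ = 65.75°  ·
  (0,3): δ = 27.23°  ✓
  (0,4): δ = 5.75°  ✓
  (0,5): δ = 91.25°  ·
  (0,6): δ = 147.64°  ·
  (1,2): δ = 117.88°  ·
  (1,3): δ = 79.36°  ·
  (1,4): δ = 46.38°  ✓
  (1,5): δ = 39.12°  ✓
  (1,6): δ = 95.51°  ·
  (2,3): δ = 141.48°  ·
  (2,4): δ = 108.50°  ·
  (2,5): δ = 23.00°  ✓
  (2,6): δ = 33.39°  ✓
  (3,4): δ = 147.02°  ·
  (3,5): δ = 61.52°  ·
  (3,6): δ = 5.13°  ✓
  (4,5): δ = 94.50°  ·
  (4,6): δ = 38.11°  ✓
  (5,6): δ = 123.62°  ·
antipodal pairs: 8

count = 8; pairs: (0,3), (0,4), (1,4), (1,5), (2,5), (2,6), (3,6), (4,6)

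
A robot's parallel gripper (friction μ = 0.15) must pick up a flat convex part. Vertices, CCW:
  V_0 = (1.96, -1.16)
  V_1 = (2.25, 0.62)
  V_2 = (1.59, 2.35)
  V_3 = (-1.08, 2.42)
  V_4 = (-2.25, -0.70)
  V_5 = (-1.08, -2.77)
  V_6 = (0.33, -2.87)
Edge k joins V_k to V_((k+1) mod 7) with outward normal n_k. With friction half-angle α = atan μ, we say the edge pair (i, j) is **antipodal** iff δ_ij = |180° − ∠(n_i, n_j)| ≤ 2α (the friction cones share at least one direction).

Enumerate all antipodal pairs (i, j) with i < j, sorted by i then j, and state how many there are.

count = 3; pairs: (0,3), (1,4), (2,5)

α = atan 0.15 = 8.53°;  2α = 17.06°
n_0 = (+0.9870, -0.1608)
n_1 = (+0.9343, +0.3564)
n_2 = (+0.0262, +0.9997)
n_3 = (-0.9363, +0.3511)
n_4 = (-0.8706, -0.4921)
n_5 = (-0.0707, -0.9975)
n_6 = (+0.7238, -0.6900)
  (0,1): δ = 149.86°  ·
  (0,2): δ = 82.25°  ·
  (0,3): δ = 11.30°  ✓
  (0,4): δ = 38.73°  ·
  (0,5): δ = 95.20°  ·
  (0,6): δ = 145.63°  ·
  (1,2): δ = 112.38°  ·
  (1,3): δ = 41.44°  ·
  (1,4): δ = 8.59°  ✓
  (1,5): δ = 65.06°  ·
  (1,6): δ = 115.49°  ·
  (2,3): δ = 109.05°  ·
  (2,4): δ = 59.02°  ·
  (2,5): δ = 2.55°  ✓
  (2,6): δ = 47.87°  ·
  (3,4): δ = 129.97°  ·
  (3,5): δ = 73.50°  ·
  (3,6): δ = 23.07°  ·
  (4,5): δ = 123.53°  ·
  (4,6): δ = 73.10°  ·
  (5,6): δ = 129.57°  ·
antipodal pairs: 3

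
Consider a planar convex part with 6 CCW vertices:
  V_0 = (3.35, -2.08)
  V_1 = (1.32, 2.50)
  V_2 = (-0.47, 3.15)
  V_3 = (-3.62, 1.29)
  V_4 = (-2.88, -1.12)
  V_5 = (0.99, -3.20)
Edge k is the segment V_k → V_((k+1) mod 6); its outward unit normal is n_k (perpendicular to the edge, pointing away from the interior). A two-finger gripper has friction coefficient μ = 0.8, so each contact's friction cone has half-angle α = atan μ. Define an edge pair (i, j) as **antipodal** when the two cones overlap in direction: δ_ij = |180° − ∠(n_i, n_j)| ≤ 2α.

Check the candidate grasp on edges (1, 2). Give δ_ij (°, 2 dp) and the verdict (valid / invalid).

α = atan 0.8 = 38.66°;  2α = 77.32°
edge 1: e_1 = (-1.79, +0.65);  n_1 = (+0.3413, +0.9399)
edge 2: e_2 = (-3.15, -1.86);  n_2 = (-0.5085, +0.8611)
∠(n_1, n_2) = 50.52°
δ = |180° − 50.52°| = 129.48°
129.48° > 2α = 77.32°  →  invalid

δ = 129.48°, invalid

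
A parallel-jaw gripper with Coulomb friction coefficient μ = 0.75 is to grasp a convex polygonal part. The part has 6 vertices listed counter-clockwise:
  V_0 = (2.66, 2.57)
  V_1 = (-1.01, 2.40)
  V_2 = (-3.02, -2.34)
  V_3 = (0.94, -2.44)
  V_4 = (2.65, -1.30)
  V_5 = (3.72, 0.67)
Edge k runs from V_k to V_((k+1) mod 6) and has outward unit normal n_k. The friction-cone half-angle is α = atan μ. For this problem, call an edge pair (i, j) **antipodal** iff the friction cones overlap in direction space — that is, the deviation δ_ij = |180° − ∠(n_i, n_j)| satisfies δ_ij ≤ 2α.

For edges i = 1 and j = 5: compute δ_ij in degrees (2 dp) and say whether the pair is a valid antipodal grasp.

α = atan 0.75 = 36.87°;  2α = 73.74°
edge 1: e_1 = (-2.01, -4.74);  n_1 = (-0.9206, +0.3904)
edge 5: e_5 = (-1.06, +1.90);  n_5 = (+0.8733, +0.4872)
∠(n_1, n_5) = 127.86°
δ = |180° − 127.86°| = 52.14°
52.14° ≤ 2α = 73.74°  →  valid

δ = 52.14°, valid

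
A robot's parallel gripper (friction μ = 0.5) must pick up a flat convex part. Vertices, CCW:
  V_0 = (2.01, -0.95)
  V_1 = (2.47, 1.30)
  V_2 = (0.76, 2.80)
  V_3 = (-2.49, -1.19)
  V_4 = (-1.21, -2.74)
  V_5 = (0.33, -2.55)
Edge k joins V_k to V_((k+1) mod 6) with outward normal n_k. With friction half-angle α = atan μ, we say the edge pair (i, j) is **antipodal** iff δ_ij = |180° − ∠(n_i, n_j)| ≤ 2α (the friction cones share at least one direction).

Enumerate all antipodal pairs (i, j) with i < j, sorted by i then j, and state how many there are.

α = atan 0.5 = 26.57°;  2α = 53.13°
n_0 = (+0.9797, -0.2003)
n_1 = (+0.6594, +0.7518)
n_2 = (-0.7753, +0.6315)
n_3 = (-0.7711, -0.6368)
n_4 = (+0.1224, -0.9925)
n_5 = (+0.6897, -0.7241)
  (0,1): δ = 119.70°  ·
  (0,2): δ = 27.61°  ✓
  (0,3): δ = 51.10°  ✓
  (0,4): δ = 108.59°  ·
  (0,5): δ = 145.16°  ·
  (1,2): δ = 87.91°  ·
  (1,3): δ = 9.19°  ✓
  (1,4): δ = 48.29°  ✓
  (1,5): δ = 84.86°  ·
  (2,3): δ = 101.29°  ·
  (2,4): δ = 43.80°  ✓
  (2,5): δ = 7.23°  ✓
  (3,4): δ = 122.52°  ·
  (3,5): δ = 85.95°  ·
  (4,5): δ = 143.43°  ·
antipodal pairs: 6

count = 6; pairs: (0,2), (0,3), (1,3), (1,4), (2,4), (2,5)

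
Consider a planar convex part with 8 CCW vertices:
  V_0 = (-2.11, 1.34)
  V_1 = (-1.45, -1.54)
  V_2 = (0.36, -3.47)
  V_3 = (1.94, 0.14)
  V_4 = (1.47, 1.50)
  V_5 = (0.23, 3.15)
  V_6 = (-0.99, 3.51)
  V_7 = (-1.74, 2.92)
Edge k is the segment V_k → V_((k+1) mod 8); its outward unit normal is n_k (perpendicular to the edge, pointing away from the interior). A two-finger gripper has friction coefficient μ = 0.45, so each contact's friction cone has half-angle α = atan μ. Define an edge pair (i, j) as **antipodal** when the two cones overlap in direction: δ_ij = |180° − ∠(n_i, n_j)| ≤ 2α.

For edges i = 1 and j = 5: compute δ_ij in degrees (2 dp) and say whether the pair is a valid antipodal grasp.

δ = 30.40°, valid

α = atan 0.45 = 24.23°;  2α = 48.46°
edge 1: e_1 = (+1.81, -1.93);  n_1 = (-0.7294, -0.6841)
edge 5: e_5 = (-1.22, +0.36);  n_5 = (+0.2830, +0.9591)
∠(n_1, n_5) = 149.60°
δ = |180° − 149.60°| = 30.40°
30.40° ≤ 2α = 48.46°  →  valid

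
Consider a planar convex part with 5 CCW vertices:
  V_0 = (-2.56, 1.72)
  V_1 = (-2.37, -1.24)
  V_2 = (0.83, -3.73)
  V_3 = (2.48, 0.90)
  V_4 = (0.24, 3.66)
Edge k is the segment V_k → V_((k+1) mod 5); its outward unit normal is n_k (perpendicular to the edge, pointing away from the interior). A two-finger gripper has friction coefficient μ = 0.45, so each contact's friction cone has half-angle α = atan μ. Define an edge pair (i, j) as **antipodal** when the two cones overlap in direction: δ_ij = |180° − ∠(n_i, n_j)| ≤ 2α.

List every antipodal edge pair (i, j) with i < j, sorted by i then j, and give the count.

α = atan 0.45 = 24.23°;  2α = 48.46°
n_0 = (-0.9979, -0.0641)
n_1 = (-0.6141, -0.7892)
n_2 = (+0.9420, -0.3357)
n_3 = (+0.7765, +0.6302)
n_4 = (-0.5695, +0.8220)
  (0,1): δ = 131.56°  ·
  (0,2): δ = 23.29°  ✓
  (0,3): δ = 35.39°  ✓
  (0,4): δ = 121.04°  ·
  (1,2): δ = 71.73°  ·
  (1,3): δ = 13.05°  ✓
  (1,4): δ = 72.60°  ·
  (2,3): δ = 121.32°  ·
  (2,4): δ = 35.67°  ✓
  (3,4): δ = 94.35°  ·
antipodal pairs: 4

count = 4; pairs: (0,2), (0,3), (1,3), (2,4)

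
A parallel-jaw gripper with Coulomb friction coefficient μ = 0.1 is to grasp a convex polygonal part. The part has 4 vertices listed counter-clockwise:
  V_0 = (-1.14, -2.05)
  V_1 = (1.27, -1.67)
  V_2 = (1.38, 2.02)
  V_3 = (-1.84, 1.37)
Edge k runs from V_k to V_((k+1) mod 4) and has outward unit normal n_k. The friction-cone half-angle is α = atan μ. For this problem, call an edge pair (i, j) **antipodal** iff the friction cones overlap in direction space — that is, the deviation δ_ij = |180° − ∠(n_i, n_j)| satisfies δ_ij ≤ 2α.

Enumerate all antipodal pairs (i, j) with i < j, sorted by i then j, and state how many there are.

count = 1; pairs: (0,2)

α = atan 0.1 = 5.71°;  2α = 11.42°
n_0 = (+0.1558, -0.9878)
n_1 = (+0.9996, -0.0298)
n_2 = (-0.1979, +0.9802)
n_3 = (-0.9797, -0.2005)
  (0,1): δ = 100.67°  ·
  (0,2): δ = 2.45°  ✓
  (0,3): δ = 92.61°  ·
  (1,2): δ = 76.88°  ·
  (1,3): δ = 13.27°  ·
  (2,3): δ = 89.85°  ·
antipodal pairs: 1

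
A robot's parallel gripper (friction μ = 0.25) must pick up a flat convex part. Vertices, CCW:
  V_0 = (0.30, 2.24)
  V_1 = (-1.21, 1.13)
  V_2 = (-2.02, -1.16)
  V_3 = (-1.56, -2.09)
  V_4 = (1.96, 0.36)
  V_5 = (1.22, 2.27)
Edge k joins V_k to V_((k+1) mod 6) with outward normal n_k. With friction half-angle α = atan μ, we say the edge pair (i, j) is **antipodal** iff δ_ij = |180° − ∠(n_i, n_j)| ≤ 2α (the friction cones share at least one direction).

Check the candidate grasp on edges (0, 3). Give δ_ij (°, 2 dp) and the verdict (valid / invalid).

δ = 1.48°, valid

α = atan 0.25 = 14.04°;  2α = 28.07°
edge 0: e_0 = (-1.51, -1.11);  n_0 = (-0.5923, +0.8057)
edge 3: e_3 = (+3.52, +2.45);  n_3 = (+0.5713, -0.8208)
∠(n_0, n_3) = 178.52°
δ = |180° − 178.52°| = 1.48°
1.48° ≤ 2α = 28.07°  →  valid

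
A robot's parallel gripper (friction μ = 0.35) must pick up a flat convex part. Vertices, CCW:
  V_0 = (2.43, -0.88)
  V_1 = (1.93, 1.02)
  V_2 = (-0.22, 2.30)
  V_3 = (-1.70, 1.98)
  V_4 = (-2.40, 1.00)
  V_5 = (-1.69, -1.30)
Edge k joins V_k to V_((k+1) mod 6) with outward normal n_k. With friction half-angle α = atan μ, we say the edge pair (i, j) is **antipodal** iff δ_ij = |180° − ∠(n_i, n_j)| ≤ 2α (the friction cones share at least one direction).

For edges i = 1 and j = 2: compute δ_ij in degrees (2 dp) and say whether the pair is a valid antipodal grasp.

α = atan 0.35 = 19.29°;  2α = 38.58°
edge 1: e_1 = (-2.15, +1.28);  n_1 = (+0.5116, +0.8593)
edge 2: e_2 = (-1.48, -0.32);  n_2 = (-0.2113, +0.9774)
∠(n_1, n_2) = 42.97°
δ = |180° − 42.97°| = 137.03°
137.03° > 2α = 38.58°  →  invalid

δ = 137.03°, invalid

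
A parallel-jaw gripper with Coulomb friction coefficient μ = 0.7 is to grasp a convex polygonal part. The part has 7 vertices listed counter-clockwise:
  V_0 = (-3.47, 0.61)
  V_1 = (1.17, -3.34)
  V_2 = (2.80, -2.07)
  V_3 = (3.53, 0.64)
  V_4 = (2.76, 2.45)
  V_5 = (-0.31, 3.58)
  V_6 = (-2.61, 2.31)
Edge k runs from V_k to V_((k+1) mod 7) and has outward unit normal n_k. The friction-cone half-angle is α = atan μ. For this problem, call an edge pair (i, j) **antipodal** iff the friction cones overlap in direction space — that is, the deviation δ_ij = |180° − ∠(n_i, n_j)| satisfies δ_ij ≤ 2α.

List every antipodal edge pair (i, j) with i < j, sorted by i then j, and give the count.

count = 10; pairs: (0,2), (0,3), (0,4), (0,5), (1,4), (1,5), (1,6), (2,5), (2,6), (3,6)

α = atan 0.7 = 34.99°;  2α = 69.98°
n_0 = (-0.6482, -0.7615)
n_1 = (+0.6146, -0.7888)
n_2 = (+0.9656, -0.2601)
n_3 = (+0.9202, +0.3915)
n_4 = (+0.3454, +0.9384)
n_5 = (-0.4834, +0.8754)
n_6 = (-0.8923, +0.4514)
  (0,1): δ = 101.67°  ·
  (0,2): δ = 64.67°  ✓
  (0,3): δ = 26.55°  ✓
  (0,4): δ = 20.20°  ✓
  (0,5): δ = 69.31°  ✓
  (0,6): δ = 103.57°  ·
  (1,2): δ = 143.00°  ·
  (1,3): δ = 104.88°  ·
  (1,4): δ = 58.13°  ✓
  (1,5): δ = 9.02°  ✓
  (1,6): δ = 25.24°  ✓
  (2,3): δ = 141.88°  ·
  (2,4): δ = 95.13°  ·
  (2,5): δ = 46.02°  ✓
  (2,6): δ = 11.76°  ✓
  (3,4): δ = 133.25°  ·
  (3,5): δ = 84.14°  ·
  (3,6): δ = 49.88°  ✓
  (4,5): δ = 130.89°  ·
  (4,6): δ = 96.63°  ·
  (5,6): δ = 145.74°  ·
antipodal pairs: 10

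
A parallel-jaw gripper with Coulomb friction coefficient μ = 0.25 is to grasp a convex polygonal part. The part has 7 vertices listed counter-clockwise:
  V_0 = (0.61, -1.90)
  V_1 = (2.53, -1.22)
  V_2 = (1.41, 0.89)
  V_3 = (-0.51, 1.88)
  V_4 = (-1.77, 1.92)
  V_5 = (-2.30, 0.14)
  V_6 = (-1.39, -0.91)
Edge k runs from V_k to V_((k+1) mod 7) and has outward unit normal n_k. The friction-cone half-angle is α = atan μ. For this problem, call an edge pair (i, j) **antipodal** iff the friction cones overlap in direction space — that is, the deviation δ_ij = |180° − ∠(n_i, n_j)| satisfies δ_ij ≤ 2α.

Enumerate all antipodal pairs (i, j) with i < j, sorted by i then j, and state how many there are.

count = 5; pairs: (0,3), (1,5), (2,5), (2,6), (3,6)

α = atan 0.25 = 14.04°;  2α = 28.07°
n_0 = (+0.3338, -0.9426)
n_1 = (+0.8833, +0.4688)
n_2 = (+0.4583, +0.8888)
n_3 = (+0.0317, +0.9995)
n_4 = (-0.9584, +0.2854)
n_5 = (-0.7557, -0.6549)
n_6 = (-0.4436, -0.8962)
  (0,1): δ = 81.54°  ·
  (0,2): δ = 46.78°  ·
  (0,3): δ = 21.32°  ✓
  (0,4): δ = 53.92°  ·
  (0,5): δ = 111.41°  ·
  (0,6): δ = 134.16°  ·
  (1,2): δ = 145.24°  ·
  (1,3): δ = 119.78°  ·
  (1,4): δ = 44.54°  ·
  (1,5): δ = 12.95°  ✓
  (1,6): δ = 35.70°  ·
  (2,3): δ = 154.54°  ·
  (2,4): δ = 79.30°  ·
  (2,5): δ = 21.81°  ✓
  (2,6): δ = 0.94°  ✓
  (3,4): δ = 104.76°  ·
  (3,5): δ = 47.27°  ·
  (3,6): δ = 24.52°  ✓
  (4,5): δ = 122.50°  ·
  (4,6): δ = 99.75°  ·
  (5,6): δ = 157.25°  ·
antipodal pairs: 5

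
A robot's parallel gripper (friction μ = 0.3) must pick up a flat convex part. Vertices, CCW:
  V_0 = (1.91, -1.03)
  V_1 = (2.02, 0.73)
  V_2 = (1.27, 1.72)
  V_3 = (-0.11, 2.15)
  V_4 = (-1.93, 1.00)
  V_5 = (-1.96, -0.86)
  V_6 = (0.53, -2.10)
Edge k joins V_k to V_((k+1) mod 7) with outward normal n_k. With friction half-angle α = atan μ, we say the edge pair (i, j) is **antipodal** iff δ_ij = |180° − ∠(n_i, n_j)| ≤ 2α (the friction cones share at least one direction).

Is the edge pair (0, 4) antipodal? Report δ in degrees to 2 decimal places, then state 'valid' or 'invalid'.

δ = 2.65°, valid

α = atan 0.3 = 16.70°;  2α = 33.40°
edge 0: e_0 = (+0.11, +1.76);  n_0 = (+0.9981, -0.0624)
edge 4: e_4 = (-0.03, -1.86);  n_4 = (-0.9999, +0.0161)
∠(n_0, n_4) = 177.35°
δ = |180° − 177.35°| = 2.65°
2.65° ≤ 2α = 33.40°  →  valid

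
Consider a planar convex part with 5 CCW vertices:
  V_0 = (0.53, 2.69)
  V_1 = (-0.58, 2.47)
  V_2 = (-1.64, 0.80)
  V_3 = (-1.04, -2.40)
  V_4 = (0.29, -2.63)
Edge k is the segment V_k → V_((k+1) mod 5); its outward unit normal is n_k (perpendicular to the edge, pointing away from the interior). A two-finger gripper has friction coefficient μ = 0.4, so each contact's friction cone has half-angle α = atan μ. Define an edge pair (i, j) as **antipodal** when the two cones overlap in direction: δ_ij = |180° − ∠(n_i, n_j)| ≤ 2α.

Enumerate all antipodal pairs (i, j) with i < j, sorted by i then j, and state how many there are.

count = 3; pairs: (0,3), (1,4), (2,4)

α = atan 0.4 = 21.80°;  2α = 43.60°
n_0 = (-0.1944, +0.9809)
n_1 = (-0.8443, +0.5359)
n_2 = (-0.9829, -0.1843)
n_3 = (-0.1704, -0.9854)
n_4 = (+0.9990, -0.0451)
  (0,1): δ = 133.62°  ·
  (0,2): δ = 90.59°  ·
  (0,3): δ = 21.02°  ✓
  (0,4): δ = 76.21°  ·
  (1,2): δ = 136.98°  ·
  (1,3): δ = 67.41°  ·
  (1,4): δ = 29.82°  ✓
  (2,3): δ = 110.43°  ·
  (2,4): δ = 13.20°  ✓
  (3,4): δ = 82.77°  ·
antipodal pairs: 3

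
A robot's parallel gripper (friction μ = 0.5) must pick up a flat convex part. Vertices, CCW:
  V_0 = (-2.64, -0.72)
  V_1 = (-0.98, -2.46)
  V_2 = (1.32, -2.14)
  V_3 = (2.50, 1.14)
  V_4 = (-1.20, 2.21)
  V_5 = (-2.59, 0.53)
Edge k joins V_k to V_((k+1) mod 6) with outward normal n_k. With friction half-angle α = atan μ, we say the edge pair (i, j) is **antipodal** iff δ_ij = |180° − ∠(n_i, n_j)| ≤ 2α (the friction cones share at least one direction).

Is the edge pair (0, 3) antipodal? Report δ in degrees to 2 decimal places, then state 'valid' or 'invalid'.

α = atan 0.5 = 26.57°;  2α = 53.13°
edge 0: e_0 = (+1.66, -1.74);  n_0 = (-0.7235, -0.6903)
edge 3: e_3 = (-3.70, +1.07);  n_3 = (+0.2778, +0.9606)
∠(n_0, n_3) = 149.78°
δ = |180° − 149.78°| = 30.22°
30.22° ≤ 2α = 53.13°  →  valid

δ = 30.22°, valid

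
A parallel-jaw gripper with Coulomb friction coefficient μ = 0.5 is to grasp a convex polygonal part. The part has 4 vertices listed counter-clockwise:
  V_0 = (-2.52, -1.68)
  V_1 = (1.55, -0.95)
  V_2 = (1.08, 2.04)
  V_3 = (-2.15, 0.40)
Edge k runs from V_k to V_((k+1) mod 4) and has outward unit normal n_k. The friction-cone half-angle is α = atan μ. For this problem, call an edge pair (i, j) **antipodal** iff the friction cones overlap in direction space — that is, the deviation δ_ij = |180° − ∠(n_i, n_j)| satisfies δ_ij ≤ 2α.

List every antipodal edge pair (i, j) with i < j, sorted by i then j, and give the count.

α = atan 0.5 = 26.57°;  2α = 53.13°
n_0 = (+0.1765, -0.9843)
n_1 = (+0.9879, +0.1553)
n_2 = (-0.4527, +0.8916)
n_3 = (-0.9845, +0.1751)
  (0,1): δ = 91.24°  ·
  (0,2): δ = 16.75°  ✓
  (0,3): δ = 69.74°  ·
  (1,2): δ = 72.01°  ·
  (1,3): δ = 19.02°  ✓
  (2,3): δ = 127.01°  ·
antipodal pairs: 2

count = 2; pairs: (0,2), (1,3)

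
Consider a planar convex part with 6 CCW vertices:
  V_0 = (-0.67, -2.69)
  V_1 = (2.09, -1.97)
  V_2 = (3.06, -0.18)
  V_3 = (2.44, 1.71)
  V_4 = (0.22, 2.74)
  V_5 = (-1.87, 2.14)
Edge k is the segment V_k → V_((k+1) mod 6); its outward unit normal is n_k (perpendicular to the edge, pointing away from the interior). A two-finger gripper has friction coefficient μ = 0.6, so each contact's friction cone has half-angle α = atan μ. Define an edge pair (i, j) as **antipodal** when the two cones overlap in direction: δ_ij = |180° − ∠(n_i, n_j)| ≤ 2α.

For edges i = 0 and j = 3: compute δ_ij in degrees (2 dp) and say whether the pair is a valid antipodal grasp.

δ = 39.51°, valid

α = atan 0.6 = 30.96°;  2α = 61.93°
edge 0: e_0 = (+2.76, +0.72);  n_0 = (+0.2524, -0.9676)
edge 3: e_3 = (-2.22, +1.03);  n_3 = (+0.4209, +0.9071)
∠(n_0, n_3) = 140.49°
δ = |180° − 140.49°| = 39.51°
39.51° ≤ 2α = 61.93°  →  valid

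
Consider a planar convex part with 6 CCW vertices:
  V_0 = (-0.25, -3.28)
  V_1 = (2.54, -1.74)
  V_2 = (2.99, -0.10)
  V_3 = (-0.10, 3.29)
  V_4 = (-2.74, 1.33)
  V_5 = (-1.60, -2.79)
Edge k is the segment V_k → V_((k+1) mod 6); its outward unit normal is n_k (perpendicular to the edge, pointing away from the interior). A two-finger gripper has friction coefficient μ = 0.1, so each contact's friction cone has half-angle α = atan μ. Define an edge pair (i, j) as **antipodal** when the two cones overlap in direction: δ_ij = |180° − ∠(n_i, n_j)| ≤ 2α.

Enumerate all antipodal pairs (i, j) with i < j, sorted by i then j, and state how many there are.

α = atan 0.1 = 5.71°;  2α = 11.42°
n_0 = (+0.4832, -0.8755)
n_1 = (+0.9644, -0.2646)
n_2 = (+0.7391, +0.6736)
n_3 = (-0.5961, +0.8029)
n_4 = (-0.9638, -0.2667)
n_5 = (-0.3412, -0.9400)
  (0,1): δ = 134.24°  ·
  (0,2): δ = 76.55°  ·
  (0,3): δ = 7.69°  ✓
  (0,4): δ = 76.57°  ·
  (0,5): δ = 131.15°  ·
  (1,2): δ = 122.31°  ·
  (1,3): δ = 38.07°  ·
  (1,4): δ = 30.81°  ·
  (1,5): δ = 85.39°  ·
  (2,3): δ = 95.76°  ·
  (2,4): δ = 26.88°  ·
  (2,5): δ = 27.70°  ·
  (3,4): δ = 111.12°  ·
  (3,5): δ = 56.54°  ·
  (4,5): δ = 125.42°  ·
antipodal pairs: 1

count = 1; pairs: (0,3)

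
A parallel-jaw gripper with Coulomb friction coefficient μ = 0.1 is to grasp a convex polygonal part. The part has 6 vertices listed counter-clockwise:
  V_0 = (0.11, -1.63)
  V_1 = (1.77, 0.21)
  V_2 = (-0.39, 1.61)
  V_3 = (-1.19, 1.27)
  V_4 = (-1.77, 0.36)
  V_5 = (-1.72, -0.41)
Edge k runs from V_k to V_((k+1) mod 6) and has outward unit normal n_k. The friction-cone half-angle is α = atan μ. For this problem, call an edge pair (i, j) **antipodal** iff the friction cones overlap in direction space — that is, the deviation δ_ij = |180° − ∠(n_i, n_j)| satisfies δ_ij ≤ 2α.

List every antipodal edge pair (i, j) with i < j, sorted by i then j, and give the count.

α = atan 0.1 = 5.71°;  2α = 11.42°
n_0 = (+0.7425, -0.6699)
n_1 = (+0.5439, +0.8392)
n_2 = (-0.3911, +0.9203)
n_3 = (-0.8433, +0.5375)
n_4 = (-0.9979, -0.0648)
n_5 = (-0.5547, -0.8321)
  (0,1): δ = 80.89°  ·
  (0,2): δ = 24.92°  ·
  (0,3): δ = 9.54°  ✓
  (0,4): δ = 45.77°  ·
  (0,5): δ = 98.37°  ·
  (1,2): δ = 124.03°  ·
  (1,3): δ = 89.56°  ·
  (1,4): δ = 53.34°  ·
  (1,5): δ = 0.74°  ✓
  (2,3): δ = 145.54°  ·
  (2,4): δ = 109.31°  ·
  (2,5): δ = 56.72°  ·
  (3,4): δ = 143.77°  ·
  (3,5): δ = 91.18°  ·
  (4,5): δ = 127.41°  ·
antipodal pairs: 2

count = 2; pairs: (0,3), (1,5)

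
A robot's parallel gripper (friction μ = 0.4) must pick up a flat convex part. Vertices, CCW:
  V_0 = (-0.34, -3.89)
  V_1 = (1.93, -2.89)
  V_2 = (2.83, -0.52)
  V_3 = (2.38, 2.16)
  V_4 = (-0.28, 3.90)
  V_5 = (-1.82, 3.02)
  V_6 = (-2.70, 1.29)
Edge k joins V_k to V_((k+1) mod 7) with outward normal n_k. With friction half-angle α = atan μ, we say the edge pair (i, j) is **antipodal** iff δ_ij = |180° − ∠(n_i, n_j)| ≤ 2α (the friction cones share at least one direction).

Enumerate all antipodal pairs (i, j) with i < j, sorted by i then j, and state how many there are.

count = 7; pairs: (0,4), (0,5), (1,4), (1,5), (2,5), (2,6), (3,6)

α = atan 0.4 = 21.80°;  2α = 43.60°
n_0 = (+0.4031, -0.9151)
n_1 = (+0.9349, -0.3550)
n_2 = (+0.9862, +0.1656)
n_3 = (+0.5474, +0.8369)
n_4 = (-0.4961, +0.8682)
n_5 = (-0.8913, +0.4534)
n_6 = (-0.9100, -0.4146)
  (0,1): δ = 134.57°  ·
  (0,2): δ = 104.24°  ·
  (0,3): δ = 56.96°  ·
  (0,4): δ = 5.97°  ✓
  (0,5): δ = 39.26°  ✓
  (0,6): δ = 90.72°  ·
  (1,2): δ = 149.67°  ·
  (1,3): δ = 102.40°  ·
  (1,4): δ = 39.46°  ✓
  (1,5): δ = 6.17°  ✓
  (1,6): δ = 45.29°  ·
  (2,3): δ = 132.72°  ·
  (2,4): δ = 69.79°  ·
  (2,5): δ = 36.49°  ✓
  (2,6): δ = 14.96°  ✓
  (3,4): δ = 117.07°  ·
  (3,5): δ = 83.77°  ·
  (3,6): δ = 32.32°  ✓
  (4,5): δ = 146.71°  ·
  (4,6): δ = 95.25°  ·
  (5,6): δ = 128.54°  ·
antipodal pairs: 7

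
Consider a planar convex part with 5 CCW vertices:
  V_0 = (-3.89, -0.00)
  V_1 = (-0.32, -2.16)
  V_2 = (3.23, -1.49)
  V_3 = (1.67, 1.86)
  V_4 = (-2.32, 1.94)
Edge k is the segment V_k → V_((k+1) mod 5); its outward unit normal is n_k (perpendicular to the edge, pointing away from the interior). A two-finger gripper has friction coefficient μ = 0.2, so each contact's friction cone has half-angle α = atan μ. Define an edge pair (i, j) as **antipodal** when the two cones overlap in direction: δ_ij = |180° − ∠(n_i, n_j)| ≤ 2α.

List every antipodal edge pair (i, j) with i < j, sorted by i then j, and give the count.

count = 1; pairs: (1,3)

α = atan 0.2 = 11.31°;  2α = 22.62°
n_0 = (-0.5177, -0.8556)
n_1 = (+0.1855, -0.9827)
n_2 = (+0.9065, +0.4221)
n_3 = (+0.0200, +0.9998)
n_4 = (-0.7773, +0.6291)
  (0,1): δ = 138.14°  ·
  (0,2): δ = 33.85°  ·
  (0,3): δ = 30.03°  ·
  (0,4): δ = 82.19°  ·
  (1,2): δ = 75.72°  ·
  (1,3): δ = 11.84°  ✓
  (1,4): δ = 40.33°  ·
  (2,3): δ = 116.12°  ·
  (2,4): δ = 63.95°  ·
  (3,4): δ = 127.83°  ·
antipodal pairs: 1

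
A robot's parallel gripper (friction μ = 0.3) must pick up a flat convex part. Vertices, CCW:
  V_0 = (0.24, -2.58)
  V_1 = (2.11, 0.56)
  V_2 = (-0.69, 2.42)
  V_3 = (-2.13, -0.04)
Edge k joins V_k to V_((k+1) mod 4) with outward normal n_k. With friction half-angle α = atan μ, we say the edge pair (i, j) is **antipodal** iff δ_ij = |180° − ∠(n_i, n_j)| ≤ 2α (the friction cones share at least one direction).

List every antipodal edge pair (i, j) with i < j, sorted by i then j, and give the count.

α = atan 0.3 = 16.70°;  2α = 33.40°
n_0 = (+0.8592, -0.5117)
n_1 = (+0.5533, +0.8330)
n_2 = (-0.8630, +0.5052)
n_3 = (-0.7312, -0.6822)
  (0,1): δ = 92.82°  ·
  (0,2): δ = 0.43°  ✓
  (0,3): δ = 73.79°  ·
  (1,2): δ = 86.75°  ·
  (1,3): δ = 13.39°  ✓
  (2,3): δ = 106.64°  ·
antipodal pairs: 2

count = 2; pairs: (0,2), (1,3)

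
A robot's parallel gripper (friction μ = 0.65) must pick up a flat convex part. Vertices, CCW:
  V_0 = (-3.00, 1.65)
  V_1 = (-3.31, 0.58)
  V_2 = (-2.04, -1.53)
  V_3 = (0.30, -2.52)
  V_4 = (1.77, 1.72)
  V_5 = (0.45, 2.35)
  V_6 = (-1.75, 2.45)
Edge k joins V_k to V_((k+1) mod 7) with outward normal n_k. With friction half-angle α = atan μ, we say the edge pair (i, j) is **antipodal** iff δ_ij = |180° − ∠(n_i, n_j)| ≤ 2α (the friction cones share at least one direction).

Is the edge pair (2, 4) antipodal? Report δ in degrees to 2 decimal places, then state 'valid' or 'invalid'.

δ = 2.58°, valid

α = atan 0.65 = 33.02°;  2α = 66.05°
edge 2: e_2 = (+2.34, -0.99);  n_2 = (-0.3896, -0.9210)
edge 4: e_4 = (-1.32, +0.63);  n_4 = (+0.4307, +0.9025)
∠(n_2, n_4) = 177.42°
δ = |180° − 177.42°| = 2.58°
2.58° ≤ 2α = 66.05°  →  valid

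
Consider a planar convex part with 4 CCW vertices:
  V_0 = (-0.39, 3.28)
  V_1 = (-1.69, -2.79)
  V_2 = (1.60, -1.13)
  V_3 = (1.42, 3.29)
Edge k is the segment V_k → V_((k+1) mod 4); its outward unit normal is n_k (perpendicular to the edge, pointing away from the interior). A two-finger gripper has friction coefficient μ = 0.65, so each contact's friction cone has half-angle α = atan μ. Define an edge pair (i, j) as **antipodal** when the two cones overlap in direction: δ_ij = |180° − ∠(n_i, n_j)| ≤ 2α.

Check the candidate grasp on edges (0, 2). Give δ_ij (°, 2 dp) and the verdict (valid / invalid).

α = atan 0.65 = 33.02°;  2α = 66.05°
edge 0: e_0 = (-1.30, -6.07);  n_0 = (-0.9778, +0.2094)
edge 2: e_2 = (-0.18, +4.42);  n_2 = (+0.9992, +0.0407)
∠(n_0, n_2) = 165.58°
δ = |180° − 165.58°| = 14.42°
14.42° ≤ 2α = 66.05°  →  valid

δ = 14.42°, valid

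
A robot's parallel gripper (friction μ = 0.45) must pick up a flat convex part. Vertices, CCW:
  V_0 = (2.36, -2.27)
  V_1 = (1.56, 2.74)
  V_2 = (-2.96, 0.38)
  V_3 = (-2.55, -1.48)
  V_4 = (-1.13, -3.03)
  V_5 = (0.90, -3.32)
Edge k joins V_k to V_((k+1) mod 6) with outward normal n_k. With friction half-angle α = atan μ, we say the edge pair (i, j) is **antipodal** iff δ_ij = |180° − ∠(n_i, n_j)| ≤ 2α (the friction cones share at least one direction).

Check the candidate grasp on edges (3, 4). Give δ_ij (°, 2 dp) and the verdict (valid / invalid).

α = atan 0.45 = 24.23°;  2α = 48.46°
edge 3: e_3 = (+1.42, -1.55);  n_3 = (-0.7374, -0.6755)
edge 4: e_4 = (+2.03, -0.29);  n_4 = (-0.1414, -0.9899)
∠(n_3, n_4) = 39.38°
δ = |180° − 39.38°| = 140.62°
140.62° > 2α = 48.46°  →  invalid

δ = 140.62°, invalid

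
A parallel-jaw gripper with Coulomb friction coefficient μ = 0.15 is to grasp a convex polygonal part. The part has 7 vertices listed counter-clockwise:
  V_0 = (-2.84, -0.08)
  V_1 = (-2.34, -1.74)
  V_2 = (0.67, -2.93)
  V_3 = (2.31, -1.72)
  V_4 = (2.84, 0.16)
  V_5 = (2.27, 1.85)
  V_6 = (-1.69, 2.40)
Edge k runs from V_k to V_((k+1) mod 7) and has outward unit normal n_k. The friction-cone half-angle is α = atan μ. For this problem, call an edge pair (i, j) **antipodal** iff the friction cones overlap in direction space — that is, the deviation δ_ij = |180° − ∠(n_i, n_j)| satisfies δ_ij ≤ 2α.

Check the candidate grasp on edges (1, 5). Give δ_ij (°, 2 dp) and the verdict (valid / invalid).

α = atan 0.15 = 8.53°;  2α = 17.06°
edge 1: e_1 = (+3.01, -1.19);  n_1 = (-0.3677, -0.9300)
edge 5: e_5 = (-3.96, +0.55);  n_5 = (+0.1376, +0.9905)
∠(n_1, n_5) = 166.34°
δ = |180° − 166.34°| = 13.66°
13.66° ≤ 2α = 17.06°  →  valid

δ = 13.66°, valid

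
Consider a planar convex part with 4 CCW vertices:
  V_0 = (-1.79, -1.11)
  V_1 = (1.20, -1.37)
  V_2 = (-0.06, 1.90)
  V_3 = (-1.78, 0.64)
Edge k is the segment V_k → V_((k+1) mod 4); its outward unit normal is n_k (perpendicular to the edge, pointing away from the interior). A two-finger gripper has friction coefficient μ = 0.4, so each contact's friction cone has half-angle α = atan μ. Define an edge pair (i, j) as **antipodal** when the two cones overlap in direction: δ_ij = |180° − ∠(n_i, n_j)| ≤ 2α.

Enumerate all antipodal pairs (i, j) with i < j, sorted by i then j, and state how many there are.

α = atan 0.4 = 21.80°;  2α = 43.60°
n_0 = (-0.0866, -0.9962)
n_1 = (+0.9331, +0.3596)
n_2 = (-0.5910, +0.8067)
n_3 = (-1.0000, +0.0057)
  (0,1): δ = 63.96°  ·
  (0,2): δ = 41.19°  ✓
  (0,3): δ = 94.64°  ·
  (1,2): δ = 74.85°  ·
  (1,3): δ = 21.40°  ✓
  (2,3): δ = 126.55°  ·
antipodal pairs: 2

count = 2; pairs: (0,2), (1,3)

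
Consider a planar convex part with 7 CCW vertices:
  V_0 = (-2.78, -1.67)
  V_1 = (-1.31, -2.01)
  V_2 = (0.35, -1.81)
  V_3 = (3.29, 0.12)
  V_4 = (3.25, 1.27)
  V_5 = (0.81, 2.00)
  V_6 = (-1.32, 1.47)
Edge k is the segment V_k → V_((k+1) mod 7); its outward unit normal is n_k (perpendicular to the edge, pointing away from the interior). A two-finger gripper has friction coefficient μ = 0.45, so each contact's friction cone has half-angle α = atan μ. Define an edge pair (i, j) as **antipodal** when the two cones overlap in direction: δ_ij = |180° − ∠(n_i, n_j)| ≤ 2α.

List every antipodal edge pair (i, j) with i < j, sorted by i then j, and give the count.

α = atan 0.45 = 24.23°;  2α = 48.46°
n_0 = (-0.2253, -0.9743)
n_1 = (+0.1196, -0.9928)
n_2 = (+0.5488, -0.8360)
n_3 = (+0.9994, +0.0348)
n_4 = (+0.2866, +0.9580)
n_5 = (-0.2415, +0.9704)
n_6 = (-0.9068, +0.4216)
  (0,1): δ = 160.11°  ·
  (0,2): δ = 133.69°  ·
  (0,3): δ = 74.98°  ·
  (0,4): δ = 3.63°  ✓
  (0,5): δ = 27.00°  ✓
  (0,6): δ = 78.09°  ·
  (1,2): δ = 153.59°  ·
  (1,3): δ = 94.88°  ·
  (1,4): δ = 23.53°  ✓
  (1,5): δ = 7.10°  ✓
  (1,6): δ = 58.19°  ·
  (2,3): δ = 121.29°  ·
  (2,4): δ = 49.94°  ·
  (2,5): δ = 19.31°  ✓
  (2,6): δ = 31.78°  ✓
  (3,4): δ = 108.65°  ·
  (3,5): δ = 78.02°  ·
  (3,6): δ = 26.93°  ✓
  (4,5): δ = 149.37°  ·
  (4,6): δ = 98.28°  ·
  (5,6): δ = 128.91°  ·
antipodal pairs: 7

count = 7; pairs: (0,4), (0,5), (1,4), (1,5), (2,5), (2,6), (3,6)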